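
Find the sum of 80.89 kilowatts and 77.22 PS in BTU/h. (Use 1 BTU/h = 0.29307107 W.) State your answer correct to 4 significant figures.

80.89 kW = 276008 BTU/h and 77.22 PS = 193793 BTU/h.
276008 + 193793 ≈ 469800 BTU/h.

469800 BTU/h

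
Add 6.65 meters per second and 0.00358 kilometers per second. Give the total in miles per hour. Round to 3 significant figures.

6.65 m/s = 14.8756 mph and 0.00358 km/s = 8.00823 mph.
14.8756 + 8.00823 ≈ 22.9 mph.

22.9 mph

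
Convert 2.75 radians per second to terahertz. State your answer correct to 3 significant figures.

4.38 × 10^-13 terahertz

1 radian per second = 1.59155 × 10^-13 terahertz.
Thus 2.75 × 1.59155 × 10^-13 ≈ 4.38 × 10^-13 THz.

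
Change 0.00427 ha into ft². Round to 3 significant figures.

1 hectare = 107639 ft².
So 0.00427 × 107639 ≈ 460 ft².

460 ft²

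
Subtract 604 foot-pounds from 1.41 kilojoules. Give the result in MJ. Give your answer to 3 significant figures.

1.41 kJ = 0.00141000 MJ and 604 ft·lbf = 0.000818914 MJ.
0.00141000 − 0.000818914 ≈ 0.000591 MJ.

0.000591 MJ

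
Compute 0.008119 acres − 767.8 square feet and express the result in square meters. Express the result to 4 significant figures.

-38.47 m²

0.008119 acre = 32.8564 m² and 767.8 ft² = 71.3310 m².
32.8564 − 71.3310 ≈ -38.47 m².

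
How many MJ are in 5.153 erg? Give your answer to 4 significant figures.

5.153 × 10^-13 megajoules

1 erg = 1.00000 × 10^-13 megajoules.
Thus 5.153 × 1.00000 × 10^-13 ≈ 5.153 × 10^-13 MJ.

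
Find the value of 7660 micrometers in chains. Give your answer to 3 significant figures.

1 micrometer = 4.97097 × 10^-8 chain.
Thus 7660 × 4.97097 × 10^-8 ≈ 0.000381 chain.

0.000381 chain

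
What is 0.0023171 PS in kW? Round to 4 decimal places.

1 PS = 0.735499 kW.
Then 0.0023171 × 0.735499 ≈ 0.0017 kW.

0.0017 kW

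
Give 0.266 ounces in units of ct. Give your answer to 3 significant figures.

37.7 carats

1 oz = 141.748 ct.
0.266 × 141.748 ≈ 37.7 ct.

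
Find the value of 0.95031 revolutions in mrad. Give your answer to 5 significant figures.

5971.0 milliradians

1 rev = 6283.19 milliradians.
Thus 0.95031 × 6283.19 ≈ 5971.0 mrad.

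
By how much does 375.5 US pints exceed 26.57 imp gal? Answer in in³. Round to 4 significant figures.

375.5 US pt = 10842.6 in³ and 26.57 imp gal = 7371.03 in³.
10842.6 − 7371.03 ≈ 3472 in³.

3472 cubic inches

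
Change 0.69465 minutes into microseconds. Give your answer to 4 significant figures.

4.168 × 10^7 microseconds

1 min = 6.00000 × 10^7 μs.
0.69465 × 6.00000 × 10^7 ≈ 4.168 × 10^7 μs.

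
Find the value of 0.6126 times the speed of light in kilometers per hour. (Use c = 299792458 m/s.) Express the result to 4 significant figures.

6.612 × 10^8 km/h

1 c = 1.079253 × 10^9 km/h.
0.6126 × 1.079253 × 10^9 ≈ 6.612 × 10^8 km/h.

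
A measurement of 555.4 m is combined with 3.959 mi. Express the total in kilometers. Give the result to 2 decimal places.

6.93 km

555.4 m = 0.555400 km and 3.959 mi = 6.37139 km.
0.555400 + 6.37139 ≈ 6.93 km.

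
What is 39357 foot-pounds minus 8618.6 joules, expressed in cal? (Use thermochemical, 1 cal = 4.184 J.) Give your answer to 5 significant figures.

39357 ft·lbf = 12753.6 cal and 8618.6 J = 2059.89 cal.
12753.6 − 2059.89 ≈ 10694 cal.

10694 calories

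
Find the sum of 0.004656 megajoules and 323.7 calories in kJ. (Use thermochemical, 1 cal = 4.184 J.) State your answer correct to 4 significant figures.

6.010 kilojoules

0.004656 MJ = 4.65600 kJ and 323.7 cal = 1.35436 kJ.
4.65600 + 1.35436 ≈ 6.010 kJ.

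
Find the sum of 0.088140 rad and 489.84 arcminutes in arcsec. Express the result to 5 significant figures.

47571 arcsec

0.088140 rad = 18180.2 arcsec and 489.84 arcmin = 29390.4 arcsec.
18180.2 + 29390.4 ≈ 47571 arcsec.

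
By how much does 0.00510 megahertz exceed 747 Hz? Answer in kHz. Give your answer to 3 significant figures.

4.35 kHz

0.00510 MHz = 5.10000 kHz and 747 Hz = 0.747000 kHz.
5.10000 − 0.747000 ≈ 4.35 kHz.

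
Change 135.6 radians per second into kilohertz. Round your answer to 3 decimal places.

1 radian per second = 0.000159155 kilohertz.
Thus 135.6 × 0.000159155 ≈ 0.022 kHz.

0.022 kHz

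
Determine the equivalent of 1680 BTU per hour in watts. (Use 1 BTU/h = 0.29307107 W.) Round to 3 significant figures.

1 BTU/h = 0.293071 W.
Thus 1680 × 0.293071 ≈ 492 W.

492 watts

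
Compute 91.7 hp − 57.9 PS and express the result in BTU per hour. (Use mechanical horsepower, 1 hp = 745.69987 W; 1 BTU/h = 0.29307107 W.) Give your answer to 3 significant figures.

91.7 hp = 233325 BTU/h and 57.9 PS = 145307 BTU/h.
233325 − 145307 ≈ 88000 BTU/h.

88000 BTU per hour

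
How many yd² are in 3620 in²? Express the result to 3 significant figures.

2.79 square yards

1 in² = 0.000771605 square yards.
3620 × 0.000771605 ≈ 2.79 yd².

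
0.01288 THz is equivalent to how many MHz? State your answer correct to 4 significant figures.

1 terahertz = 1.00000 × 10^6 MHz.
0.01288 × 1.00000 × 10^6 ≈ 12880 MHz.

12880 megahertz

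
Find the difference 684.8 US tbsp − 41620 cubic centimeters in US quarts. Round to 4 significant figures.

684.8 US tbsp = 10.7000 US qt and 41620 cm³ = 43.9794 US qt.
10.7000 − 43.9794 ≈ -33.28 US qt.

-33.28 US qt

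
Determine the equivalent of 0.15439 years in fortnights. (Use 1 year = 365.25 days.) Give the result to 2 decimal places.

1 year = 26.0893 fortnight.
0.15439 × 26.0893 ≈ 4.03 fortnight.

4.03 fortnights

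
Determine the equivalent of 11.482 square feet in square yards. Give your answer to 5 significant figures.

1.2758 square yards

1 ft² = 0.111111 square yards.
So 11.482 × 0.111111 ≈ 1.2758 yd².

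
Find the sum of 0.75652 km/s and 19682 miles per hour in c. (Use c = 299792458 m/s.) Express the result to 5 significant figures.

3.1873 × 10^-5 c

0.75652 km/s = 2.52348 × 10^-6 c and 19682 mph = 2.93491 × 10^-5 c.
2.52348 × 10^-6 + 2.93491 × 10^-5 ≈ 3.1873 × 10^-5 c.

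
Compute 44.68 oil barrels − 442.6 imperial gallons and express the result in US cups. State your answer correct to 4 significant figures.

44.68 bbl = 30025.0 US cup and 442.6 imp gal = 8504.65 US cup.
30025.0 − 8504.65 ≈ 21520 US cup.

21520 US cup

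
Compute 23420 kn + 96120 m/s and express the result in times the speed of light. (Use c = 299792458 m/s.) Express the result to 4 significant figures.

0.0003608 times the speed of light

23420 kn = 4.01888e-5 c and 96120 m/s = 0.000320622 c.
4.01888e-5 + 0.000320622 ≈ 0.0003608 c.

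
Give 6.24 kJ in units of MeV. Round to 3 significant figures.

3.89 × 10^16 MeV

1 kJ = 6.24151 × 10^15 MeV.
Then 6.24 × 6.24151 × 10^15 ≈ 3.89 × 10^16 MeV.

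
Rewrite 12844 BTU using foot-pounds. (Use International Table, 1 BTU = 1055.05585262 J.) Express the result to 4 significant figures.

1 British thermal unit = 778.169 foot-pounds.
Then 12844 × 778.169 ≈ 9.995 × 10^6 ft·lbf.

9.995 × 10^6 foot-pounds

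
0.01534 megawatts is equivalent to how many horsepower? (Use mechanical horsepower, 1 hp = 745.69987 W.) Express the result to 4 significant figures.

1 megawatt = 1341.02 hp.
So 0.01534 × 1341.02 ≈ 20.57 hp.

20.57 horsepower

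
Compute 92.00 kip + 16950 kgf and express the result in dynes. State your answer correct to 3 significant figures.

5.75e+10 dynes

92.00 kip = 4.09236e+10 dyn and 16950 kgf = 1.66223e+10 dyn.
4.09236e+10 + 1.66223e+10 ≈ 5.75e+10 dyn.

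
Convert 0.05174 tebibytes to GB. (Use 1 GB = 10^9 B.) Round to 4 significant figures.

1 tebibyte = 1099.51 gigabytes.
So 0.05174 × 1099.51 ≈ 56.89 GB.

56.89 gigabytes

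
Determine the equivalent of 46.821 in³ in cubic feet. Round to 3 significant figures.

0.0271 ft³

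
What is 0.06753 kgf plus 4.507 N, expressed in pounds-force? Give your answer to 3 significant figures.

1.16 pounds-force

0.06753 kgf = 0.148878 lbf and 4.507 N = 1.01321 lbf.
0.148878 + 1.01321 ≈ 1.16 lbf.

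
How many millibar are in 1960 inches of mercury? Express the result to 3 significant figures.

1 inHg = 33.8639 mbar.
1960 × 33.8639 ≈ 66400 mbar.

66400 mbar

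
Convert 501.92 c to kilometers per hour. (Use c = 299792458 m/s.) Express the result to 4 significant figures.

5.417 × 10^11 kilometers per hour

1 c = 1.07925 × 10^9 km/h.
So 501.92 × 1.07925 × 10^9 ≈ 5.417 × 10^11 km/h.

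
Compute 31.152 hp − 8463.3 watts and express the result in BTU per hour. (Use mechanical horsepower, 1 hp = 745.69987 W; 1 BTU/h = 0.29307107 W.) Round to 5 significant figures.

50386 BTU/h

31.152 hp = 79264.2 BTU/h and 8463.3 W = 28878.0 BTU/h.
79264.2 − 28878.0 ≈ 50386 BTU/h.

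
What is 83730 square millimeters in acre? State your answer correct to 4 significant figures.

1 mm² = 2.47105 × 10^-10 acres.
83730 × 2.47105 × 10^-10 ≈ 2.069 × 10^-5 acre.

2.069 × 10^-5 acres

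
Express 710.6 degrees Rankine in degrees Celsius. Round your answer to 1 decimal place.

°R = (°C + 273.15) × 9/5.
Applying the formula gives 121.6 °C.

121.6 °C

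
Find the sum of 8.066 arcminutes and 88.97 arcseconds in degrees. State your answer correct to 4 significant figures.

8.066 arcmin = 0.134433 ° and 88.97 arcsec = 0.0247139 °.
0.134433 + 0.0247139 ≈ 0.1591 °.

0.1591 °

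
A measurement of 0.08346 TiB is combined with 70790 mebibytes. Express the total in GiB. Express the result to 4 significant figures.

154.6 gibibytes

0.08346 TiB = 85.4630 GiB and 70790 MiB = 69.1309 GiB.
85.4630 + 69.1309 ≈ 154.6 GiB.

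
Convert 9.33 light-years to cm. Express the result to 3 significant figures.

1 ly = 9.46073 × 10^17 cm.
9.33 × 9.46073 × 10^17 ≈ 8.83 × 10^18 cm.

8.83 × 10^18 cm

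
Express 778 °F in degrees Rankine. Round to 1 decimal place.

°R = °F + 459.67.
Applying the formula gives 1237.7 °R.

1237.7 degrees Rankine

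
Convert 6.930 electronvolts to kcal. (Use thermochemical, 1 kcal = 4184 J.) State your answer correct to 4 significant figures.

2.654e-22 kcal

1 eV = 3.82929e-23 kcal.
Thus 6.930 × 3.82929e-23 ≈ 2.654e-22 kcal.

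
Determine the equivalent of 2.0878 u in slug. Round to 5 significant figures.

2.3756e-28 slug

1 atomic mass unit = 1.13783e-28 slugs.
So 2.0878 × 1.13783e-28 ≈ 2.3756e-28 slug.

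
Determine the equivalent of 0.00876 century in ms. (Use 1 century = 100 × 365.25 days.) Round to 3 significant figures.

2.76 × 10^10 ms

1 century = 3.15576 × 10^12 milliseconds.
Thus 0.00876 × 3.15576 × 10^12 ≈ 2.76 × 10^10 ms.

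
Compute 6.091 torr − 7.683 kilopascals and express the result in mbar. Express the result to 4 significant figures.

-68.71 mbar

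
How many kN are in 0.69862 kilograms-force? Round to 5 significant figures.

0.0068511 kilonewtons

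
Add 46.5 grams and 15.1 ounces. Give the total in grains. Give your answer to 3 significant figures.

7320 gr

46.5 g = 717.605 gr and 15.1 oz = 6606.25 gr.
717.605 + 6606.25 ≈ 7320 gr.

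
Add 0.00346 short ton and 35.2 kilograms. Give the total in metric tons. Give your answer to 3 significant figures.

0.00346 short ton = 0.00313886 t and 35.2 kg = 0.0352000 t.
0.00313886 + 0.0352000 ≈ 0.0383 t.

0.0383 metric tons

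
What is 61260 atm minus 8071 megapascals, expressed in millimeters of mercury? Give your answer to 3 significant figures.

61260 atm = 4.65576 × 10^7 mmHg and 8071 MPa = 6.05375 × 10^7 mmHg.
4.65576 × 10^7 − 6.05375 × 10^7 ≈ -1.40 × 10^7 mmHg.

-1.40 × 10^7 mmHg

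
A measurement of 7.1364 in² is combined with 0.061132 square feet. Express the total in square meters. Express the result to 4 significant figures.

0.01028 square meters

7.1364 in² = 0.00460412 m² and 0.061132 ft² = 0.00567935 m².
0.00460412 + 0.00567935 ≈ 0.01028 m².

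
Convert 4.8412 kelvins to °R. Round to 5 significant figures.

8.7142 degrees Rankine

°R = K × 9/5.
Applying the formula gives 8.7142 °R.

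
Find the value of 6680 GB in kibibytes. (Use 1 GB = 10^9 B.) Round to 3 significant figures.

1 gigabyte = 976562.5 KiB.
Thus 6680 × 976562.5 ≈ 6.52 × 10^9 KiB.

6.52 × 10^9 KiB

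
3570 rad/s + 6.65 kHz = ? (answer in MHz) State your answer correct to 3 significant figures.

0.00722 MHz

3570 rad/s = 0.000568183 MHz and 6.65 kHz = 0.00665000 MHz.
0.000568183 + 0.00665000 ≈ 0.00722 MHz.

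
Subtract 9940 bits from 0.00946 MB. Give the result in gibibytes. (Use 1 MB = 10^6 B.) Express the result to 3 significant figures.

0.00946 MB = 8.81031e-6 GiB and 9940 bit = 1.15717e-6 GiB.
8.81031e-6 − 1.15717e-6 ≈ 7.65e-6 GiB.

7.65e-6 GiB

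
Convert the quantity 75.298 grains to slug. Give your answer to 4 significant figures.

0.0003343 slugs

1 gr = 4.44014 × 10^-6 slug.
Thus 75.298 × 4.44014 × 10^-6 ≈ 0.0003343 slug.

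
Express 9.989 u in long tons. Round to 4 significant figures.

1.633 × 10^-29 long ton

1 u = 1.63431 × 10^-30 long tons.
Then 9.989 × 1.63431 × 10^-30 ≈ 1.633 × 10^-29 long ton.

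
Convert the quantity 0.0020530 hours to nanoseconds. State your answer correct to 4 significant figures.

1 hour = 3.60000e+12 ns.
Thus 0.0020530 × 3.60000e+12 ≈ 7.391e+9 ns.

7.391e+9 ns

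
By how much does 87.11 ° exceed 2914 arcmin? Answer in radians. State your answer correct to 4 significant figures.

0.6727 rad

87.11 ° = 1.52036 rad and 2914 arcmin = 0.847648 rad.
1.52036 − 0.847648 ≈ 0.6727 rad.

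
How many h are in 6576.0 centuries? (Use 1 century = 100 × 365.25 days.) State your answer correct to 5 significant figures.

5.7645e+9 h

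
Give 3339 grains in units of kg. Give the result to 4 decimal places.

1 gr = 6.47989e-5 kg.
Then 3339 × 6.47989e-5 ≈ 0.2164 kg.

0.2164 kg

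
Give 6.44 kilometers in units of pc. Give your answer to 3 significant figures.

2.09e-13 pc

1 kilometer = 3.24078e-14 pc.
Then 6.44 × 3.24078e-14 ≈ 2.09e-13 pc.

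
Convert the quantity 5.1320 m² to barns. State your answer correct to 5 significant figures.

1 m² = 1.00000e+28 barn.
So 5.1320 × 1.00000e+28 ≈ 5.1320e+28 barn.

5.1320e+28 barn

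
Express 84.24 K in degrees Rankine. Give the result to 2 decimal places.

151.63 °R

°R = K × 9/5.
Applying the formula gives 151.63 °R.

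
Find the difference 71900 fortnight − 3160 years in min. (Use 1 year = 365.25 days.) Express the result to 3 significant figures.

71900 fortnight = 1.44950e+9 min and 3160 yr = 1.66203e+9 min.
1.44950e+9 − 1.66203e+9 ≈ -2.13e+8 min.

-2.13e+8 min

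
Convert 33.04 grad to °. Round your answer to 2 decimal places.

29.74 °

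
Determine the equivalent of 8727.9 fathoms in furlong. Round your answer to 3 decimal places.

79.345 furlongs

1 fathom = 0.00909091 furlong.
Then 8727.9 × 0.00909091 ≈ 79.345 furlong.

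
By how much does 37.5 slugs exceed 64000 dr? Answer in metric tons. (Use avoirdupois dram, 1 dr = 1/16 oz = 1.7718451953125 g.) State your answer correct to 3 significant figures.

0.434 t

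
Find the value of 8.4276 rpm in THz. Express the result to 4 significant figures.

1 rpm = 1.66667e-14 terahertz.
Thus 8.4276 × 1.66667e-14 ≈ 1.405e-13 THz.

1.405e-13 THz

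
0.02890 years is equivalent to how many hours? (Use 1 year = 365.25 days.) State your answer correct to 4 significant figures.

253.3 hours

1 year = 8766.00 hours.
So 0.02890 × 8766.00 ≈ 253.3 h.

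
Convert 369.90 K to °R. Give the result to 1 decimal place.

665.8 °R

°R = K × 9/5.
Applying the formula gives 665.8 °R.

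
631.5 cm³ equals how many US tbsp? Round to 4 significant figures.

42.71 US tablespoons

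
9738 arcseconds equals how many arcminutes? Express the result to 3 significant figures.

162 arcminutes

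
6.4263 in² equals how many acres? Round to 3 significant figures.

1.02 × 10^-6 acre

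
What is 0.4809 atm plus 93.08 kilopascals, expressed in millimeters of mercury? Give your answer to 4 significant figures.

0.4809 atm = 365.484 mmHg and 93.08 kPa = 698.157 mmHg.
365.484 + 698.157 ≈ 1064 mmHg.

1064 mmHg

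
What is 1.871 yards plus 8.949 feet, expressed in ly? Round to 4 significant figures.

4.691 × 10^-16 ly

1.871 yd = 1.80836 × 10^-16 ly and 8.949 ft = 2.88313 × 10^-16 ly.
1.80836 × 10^-16 + 2.88313 × 10^-16 ≈ 4.691 × 10^-16 ly.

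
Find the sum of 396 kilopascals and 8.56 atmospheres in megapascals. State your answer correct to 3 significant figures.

1.26 MPa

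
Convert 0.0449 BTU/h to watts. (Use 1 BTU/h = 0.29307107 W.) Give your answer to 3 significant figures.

0.0132 watts

1 BTU/h = 0.293071 watts.
So 0.0449 × 0.293071 ≈ 0.0132 W.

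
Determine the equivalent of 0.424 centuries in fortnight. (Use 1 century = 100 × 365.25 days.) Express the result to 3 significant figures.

1110 fortnight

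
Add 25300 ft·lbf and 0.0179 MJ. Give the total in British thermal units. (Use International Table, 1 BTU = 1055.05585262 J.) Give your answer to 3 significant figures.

49.5 BTU

25300 ft·lbf = 32.5122 BTU and 0.0179 MJ = 16.9659 BTU.
32.5122 + 16.9659 ≈ 49.5 BTU.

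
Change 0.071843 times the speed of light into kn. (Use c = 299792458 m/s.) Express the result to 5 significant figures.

1 speed of light = 5.82750e+8 kn.
Then 0.071843 × 5.82750e+8 ≈ 4.1867e+7 kn.

4.1867e+7 kn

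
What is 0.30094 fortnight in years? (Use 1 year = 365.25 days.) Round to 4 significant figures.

1 fortnight = 0.0383299 yr.
Then 0.30094 × 0.0383299 ≈ 0.01154 yr.

0.01154 years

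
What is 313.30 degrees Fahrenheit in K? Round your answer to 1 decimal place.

K = (°F + 459.67) × 5/9.
Applying the formula gives 429.4 K.

429.4 kelvins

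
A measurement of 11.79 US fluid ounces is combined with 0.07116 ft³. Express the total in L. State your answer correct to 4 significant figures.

11.79 US fl oz = 0.348672 L and 0.07116 ft³ = 2.01503 L.
0.348672 + 2.01503 ≈ 2.364 L.

2.364 liters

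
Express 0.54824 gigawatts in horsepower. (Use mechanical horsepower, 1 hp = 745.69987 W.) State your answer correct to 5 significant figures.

735200 hp

1 gigawatt = 1.34102e+6 horsepower.
So 0.54824 × 1.34102e+6 ≈ 735200 hp.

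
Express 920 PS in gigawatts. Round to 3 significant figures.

1 PS = 7.35499 × 10^-7 GW.
Then 920 × 7.35499 × 10^-7 ≈ 0.000677 GW.

0.000677 gigawatts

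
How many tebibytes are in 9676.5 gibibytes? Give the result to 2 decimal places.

9.45 TiB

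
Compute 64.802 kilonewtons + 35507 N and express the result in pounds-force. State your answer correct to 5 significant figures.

64.802 kN = 14568.1 lbf and 35507 N = 7982.29 lbf.
14568.1 + 7982.29 ≈ 22550 lbf.

22550 lbf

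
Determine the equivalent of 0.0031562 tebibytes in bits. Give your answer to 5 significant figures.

1 tebibyte = 8.79609 × 10^12 bits.
0.0031562 × 8.79609 × 10^12 ≈ 2.7762 × 10^10 bit.

2.7762 × 10^10 bit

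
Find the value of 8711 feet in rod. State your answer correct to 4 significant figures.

527.9 rod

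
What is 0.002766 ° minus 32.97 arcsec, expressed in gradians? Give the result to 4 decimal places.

0.002766 ° = 0.00307333 grad and 32.97 arcsec = 0.0101759 grad.
0.00307333 − 0.0101759 ≈ -0.0071 grad.

-0.0071 gradians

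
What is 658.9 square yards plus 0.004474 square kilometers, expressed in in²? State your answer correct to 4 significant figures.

7.789 × 10^6 in²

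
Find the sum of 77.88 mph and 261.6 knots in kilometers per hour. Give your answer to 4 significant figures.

609.8 km/h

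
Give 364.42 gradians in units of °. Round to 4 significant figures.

1 grad = 0.900000 °.
Then 364.42 × 0.900000 ≈ 328.0 °.

328.0 degrees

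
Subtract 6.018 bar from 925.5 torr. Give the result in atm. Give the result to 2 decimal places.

-4.72 atm

925.5 torr = 1.21776 atm and 6.018 bar = 5.93930 atm.
1.21776 − 5.93930 ≈ -4.72 atm.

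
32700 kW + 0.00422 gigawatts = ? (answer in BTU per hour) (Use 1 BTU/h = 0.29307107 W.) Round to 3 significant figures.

32700 kW = 1.11577e+8 BTU/h and 0.00422 GW = 1.43992e+7 BTU/h.
1.11577e+8 + 1.43992e+7 ≈ 1.26e+8 BTU/h.

1.26e+8 BTU/h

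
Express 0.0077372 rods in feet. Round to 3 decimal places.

1 rod = 16.5000 ft.
So 0.0077372 × 16.5000 ≈ 0.128 ft.

0.128 ft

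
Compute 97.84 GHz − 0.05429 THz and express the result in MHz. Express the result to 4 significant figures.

43550 megahertz

97.84 GHz = 97840.0 MHz and 0.05429 THz = 54290.0 MHz.
97840.0 − 54290.0 ≈ 43550 MHz.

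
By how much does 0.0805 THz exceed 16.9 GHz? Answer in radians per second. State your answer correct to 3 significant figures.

4.00 × 10^11 radians per second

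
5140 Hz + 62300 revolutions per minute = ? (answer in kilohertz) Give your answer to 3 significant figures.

6.18 kHz

5140 Hz = 5.14000 kHz and 62300 rpm = 1.03833 kHz.
5.14000 + 1.03833 ≈ 6.18 kHz.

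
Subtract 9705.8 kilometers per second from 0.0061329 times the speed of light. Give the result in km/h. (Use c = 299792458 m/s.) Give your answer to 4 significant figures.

0.0061329 c = 6.61895e+6 km/h and 9705.8 km/s = 3.49409e+7 km/h.
6.61895e+6 − 3.49409e+7 ≈ -2.832e+7 km/h.

-2.832e+7 km/h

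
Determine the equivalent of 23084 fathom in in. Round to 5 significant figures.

1 fathom = 72.0000 in.
Then 23084 × 72.0000 ≈ 1.6620e+6 in.

1.6620e+6 inches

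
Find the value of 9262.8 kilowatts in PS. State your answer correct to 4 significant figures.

1 kilowatt = 1.35962 PS.
Then 9262.8 × 1.35962 ≈ 12590 PS.

12590 PS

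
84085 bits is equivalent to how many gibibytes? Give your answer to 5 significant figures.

1 bit = 1.16415 × 10^-10 gibibytes.
So 84085 × 1.16415 × 10^-10 ≈ 9.7888 × 10^-6 GiB.

9.7888 × 10^-6 GiB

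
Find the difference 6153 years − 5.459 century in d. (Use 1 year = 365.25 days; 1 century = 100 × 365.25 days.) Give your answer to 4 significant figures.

2.048 × 10^6 d

6153 yr = 2.24738 × 10^6 d and 5.459 century = 199390 d.
2.24738 × 10^6 − 199390 ≈ 2.048 × 10^6 d.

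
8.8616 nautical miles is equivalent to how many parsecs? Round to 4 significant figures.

1 nmi = 6.00192e-14 pc.
Then 8.8616 × 6.00192e-14 ≈ 5.319e-13 pc.

5.319e-13 parsecs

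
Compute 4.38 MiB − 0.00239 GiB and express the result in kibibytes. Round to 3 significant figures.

4.38 MiB = 4485.12 KiB and 0.00239 GiB = 2506.10 KiB.
4485.12 − 2506.10 ≈ 1980 KiB.

1980 KiB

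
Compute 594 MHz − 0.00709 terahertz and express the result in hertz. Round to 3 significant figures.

594 MHz = 5.94000e+8 Hz and 0.00709 THz = 7.09000e+9 Hz.
5.94000e+8 − 7.09000e+9 ≈ -6.50e+9 Hz.

-6.50e+9 Hz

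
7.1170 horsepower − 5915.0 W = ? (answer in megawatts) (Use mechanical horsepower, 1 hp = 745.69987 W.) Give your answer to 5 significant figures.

-0.00060785 MW

7.1170 hp = 0.00530715 MW and 5915.0 W = 0.00591500 MW.
0.00530715 − 0.00591500 ≈ -0.00060785 MW.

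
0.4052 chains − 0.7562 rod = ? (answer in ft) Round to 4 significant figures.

14.27 ft

0.4052 chain = 26.7432 ft and 0.7562 rod = 12.4773 ft.
26.7432 − 12.4773 ≈ 14.27 ft.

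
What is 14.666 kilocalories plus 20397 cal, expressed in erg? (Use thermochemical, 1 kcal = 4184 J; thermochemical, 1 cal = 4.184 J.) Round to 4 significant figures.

1.467 × 10^12 erg

14.666 kcal = 6.13625 × 10^11 erg and 20397 cal = 8.53410 × 10^11 erg.
6.13625 × 10^11 + 8.53410 × 10^11 ≈ 1.467 × 10^12 erg.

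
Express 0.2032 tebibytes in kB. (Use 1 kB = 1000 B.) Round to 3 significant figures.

1 tebibyte = 1.09951e+9 kB.
Thus 0.2032 × 1.09951e+9 ≈ 2.23e+8 kB.

2.23e+8 kB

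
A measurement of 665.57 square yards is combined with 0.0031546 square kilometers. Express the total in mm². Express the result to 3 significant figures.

665.57 yd² = 5.56501 × 10^8 mm² and 0.0031546 km² = 3.15460 × 10^9 mm².
5.56501 × 10^8 + 3.15460 × 10^9 ≈ 3.71 × 10^9 mm².

3.71 × 10^9 mm²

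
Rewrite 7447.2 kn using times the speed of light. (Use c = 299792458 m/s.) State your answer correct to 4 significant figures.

1 kn = 1.71600 × 10^-9 times the speed of light.
Thus 7447.2 × 1.71600 × 10^-9 ≈ 1.278 × 10^-5 c.

1.278 × 10^-5 times the speed of light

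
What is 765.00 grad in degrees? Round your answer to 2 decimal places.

1 gradian = 0.900000 °.
So 765.00 × 0.900000 ≈ 688.50 °.

688.50 °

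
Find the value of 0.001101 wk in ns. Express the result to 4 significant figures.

1 week = 6.04800 × 10^14 ns.
0.001101 × 6.04800 × 10^14 ≈ 6.659 × 10^11 ns.

6.659 × 10^11 nanoseconds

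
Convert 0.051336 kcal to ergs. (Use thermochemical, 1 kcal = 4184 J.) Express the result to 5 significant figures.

2.1479 × 10^9 ergs

1 kilocalorie = 4.18400 × 10^10 erg.
Thus 0.051336 × 4.18400 × 10^10 ≈ 2.1479 × 10^9 erg.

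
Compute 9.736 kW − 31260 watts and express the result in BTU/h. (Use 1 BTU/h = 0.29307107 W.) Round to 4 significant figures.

9.736 kW = 33220.6 BTU/h and 31260 W = 106664 BTU/h.
33220.6 − 106664 ≈ -73440 BTU/h.

-73440 BTU/h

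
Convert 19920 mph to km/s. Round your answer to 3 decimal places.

8.905 kilometers per second

1 mile per hour = 0.000447040 km/s.
So 19920 × 0.000447040 ≈ 8.905 km/s.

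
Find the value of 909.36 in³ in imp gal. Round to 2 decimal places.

1 in³ = 0.00360465 imp gal.
Then 909.36 × 0.00360465 ≈ 3.28 imp gal.

3.28 imp gal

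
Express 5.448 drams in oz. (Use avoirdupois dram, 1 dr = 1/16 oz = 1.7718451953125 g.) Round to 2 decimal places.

0.34 ounces

1 dram = 0.0625000 oz.
Thus 5.448 × 0.0625000 ≈ 0.34 oz.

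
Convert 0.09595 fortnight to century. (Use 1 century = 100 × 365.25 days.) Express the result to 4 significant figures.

3.678 × 10^-5 centuries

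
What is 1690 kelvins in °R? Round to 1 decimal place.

3042.0 °R

°R = K × 9/5.
Applying the formula gives 3042.0 °R.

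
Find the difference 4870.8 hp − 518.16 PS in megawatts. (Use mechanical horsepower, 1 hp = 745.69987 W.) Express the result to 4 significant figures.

4870.8 hp = 3.63215 MW and 518.16 PS = 0.381106 MW.
3.63215 − 0.381106 ≈ 3.251 MW.

3.251 MW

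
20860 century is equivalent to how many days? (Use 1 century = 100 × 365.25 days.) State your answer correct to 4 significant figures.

7.619 × 10^8 d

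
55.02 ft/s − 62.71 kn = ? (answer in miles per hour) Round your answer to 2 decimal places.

-34.65 mph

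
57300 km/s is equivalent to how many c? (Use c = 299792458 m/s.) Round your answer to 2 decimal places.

1 kilometer per second = 3.33564 × 10^-6 times the speed of light.
57300 × 3.33564 × 10^-6 ≈ 0.19 c.

0.19 c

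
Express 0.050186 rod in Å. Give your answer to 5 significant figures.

1 rod = 5.02920e+10 Å.
Thus 0.050186 × 5.02920e+10 ≈ 2.5240e+9 Å.

2.5240e+9 angstroms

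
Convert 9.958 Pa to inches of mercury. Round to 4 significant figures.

1 Pa = 0.000295300 inches of mercury.
Then 9.958 × 0.000295300 ≈ 0.002941 inHg.

0.002941 inHg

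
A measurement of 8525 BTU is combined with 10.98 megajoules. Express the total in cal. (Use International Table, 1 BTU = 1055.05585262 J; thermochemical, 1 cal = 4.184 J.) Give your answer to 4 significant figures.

8525 BTU = 2.14970e+6 cal and 10.98 MJ = 2.62428e+6 cal.
2.14970e+6 + 2.62428e+6 ≈ 4.774e+6 cal.

4.774e+6 calories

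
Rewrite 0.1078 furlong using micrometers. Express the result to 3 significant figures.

1 furlong = 2.01168e+8 micrometers.
Then 0.1078 × 2.01168e+8 ≈ 2.17e+7 μm.

2.17e+7 micrometers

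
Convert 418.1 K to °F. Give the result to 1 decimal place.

292.9 °F

K = (°F + 459.67) × 5/9.
Applying the formula gives 292.9 °F.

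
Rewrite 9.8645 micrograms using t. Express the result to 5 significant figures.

1 microgram = 1.00000e-12 metric tons.
So 9.8645 × 1.00000e-12 ≈ 9.8645e-12 t.

9.8645e-12 t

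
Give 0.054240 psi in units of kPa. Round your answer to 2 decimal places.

0.37 kilopascals

1 psi = 6.89476 kilopascals.
So 0.054240 × 6.89476 ≈ 0.37 kPa.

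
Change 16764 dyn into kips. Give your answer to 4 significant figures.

3.769 × 10^-5 kip

1 dyne = 2.24809 × 10^-9 kip.
Then 16764 × 2.24809 × 10^-9 ≈ 3.769 × 10^-5 kip.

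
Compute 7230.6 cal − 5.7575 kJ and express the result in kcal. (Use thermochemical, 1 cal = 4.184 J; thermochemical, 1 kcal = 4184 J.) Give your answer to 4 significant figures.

7230.6 cal = 7.23060 kcal and 5.7575 kJ = 1.37608 kcal.
7.23060 − 1.37608 ≈ 5.855 kcal.

5.855 kcal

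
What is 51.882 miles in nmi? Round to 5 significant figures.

45.084 nmi

1 mi = 0.868976 nmi.
So 51.882 × 0.868976 ≈ 45.084 nmi.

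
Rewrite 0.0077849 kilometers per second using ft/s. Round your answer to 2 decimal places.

25.54 feet per second

1 kilometer per second = 3280.84 ft/s.
Thus 0.0077849 × 3280.84 ≈ 25.54 ft/s.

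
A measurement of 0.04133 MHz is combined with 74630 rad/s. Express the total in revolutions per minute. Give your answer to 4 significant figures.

0.04133 MHz = 2.47980 × 10^6 rpm and 74630 rad/s = 712664 rpm.
2.47980 × 10^6 + 712664 ≈ 3.192 × 10^6 rpm.

3.192 × 10^6 revolutions per minute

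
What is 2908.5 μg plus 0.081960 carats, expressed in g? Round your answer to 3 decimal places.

2908.5 μg = 0.00290850 g and 0.081960 ct = 0.0163920 g.
0.00290850 + 0.0163920 ≈ 0.019 g.

0.019 g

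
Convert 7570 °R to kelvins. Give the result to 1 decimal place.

°R = K × 9/5.
Applying the formula gives 4205.6 K.

4205.6 K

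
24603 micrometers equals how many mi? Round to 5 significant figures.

1.5288e-5 miles

1 μm = 6.21371e-10 miles.
24603 × 6.21371e-10 ≈ 1.5288e-5 mi.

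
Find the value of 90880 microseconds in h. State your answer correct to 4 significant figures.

2.524 × 10^-5 h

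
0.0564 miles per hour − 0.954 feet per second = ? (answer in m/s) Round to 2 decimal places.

0.0564 mph = 0.0252131 m/s and 0.954 ft/s = 0.290779 m/s.
0.0252131 − 0.290779 ≈ -0.27 m/s.

-0.27 m/s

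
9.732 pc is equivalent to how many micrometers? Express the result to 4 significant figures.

3.003e+23 micrometers

1 pc = 3.08568e+22 micrometers.
So 9.732 × 3.08568e+22 ≈ 3.003e+23 μm.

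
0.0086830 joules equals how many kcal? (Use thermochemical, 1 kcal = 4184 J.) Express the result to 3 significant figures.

1 J = 0.000239006 kcal.
0.0086830 × 0.000239006 ≈ 2.08e-6 kcal.

2.08e-6 kilocalories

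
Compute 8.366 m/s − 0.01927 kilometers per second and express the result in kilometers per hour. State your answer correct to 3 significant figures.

-39.3 kilometers per hour

8.366 m/s = 30.1176 km/h and 0.01927 km/s = 69.3720 km/h.
30.1176 − 69.3720 ≈ -39.3 km/h.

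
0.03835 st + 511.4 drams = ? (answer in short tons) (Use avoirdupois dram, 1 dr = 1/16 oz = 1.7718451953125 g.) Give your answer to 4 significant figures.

0.001267 short tons

0.03835 st = 0.000268450 short ton and 511.4 dr = 0.000998828 short ton.
0.000268450 + 0.000998828 ≈ 0.001267 short ton.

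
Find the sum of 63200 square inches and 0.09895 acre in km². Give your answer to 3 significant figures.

0.000441 square kilometers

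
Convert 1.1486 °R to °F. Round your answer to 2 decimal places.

°R = °F + 459.67.
Applying the formula gives -458.52 °F.

-458.52 °F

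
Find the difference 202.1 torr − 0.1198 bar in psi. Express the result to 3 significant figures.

202.1 torr = 3.90796 psi and 0.1198 bar = 1.73755 psi.
3.90796 − 1.73755 ≈ 2.17 psi.

2.17 psi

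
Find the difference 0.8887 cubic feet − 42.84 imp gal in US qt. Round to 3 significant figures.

0.8887 ft³ = 26.5918 US qt and 42.84 imp gal = 205.795 US qt.
26.5918 − 205.795 ≈ -179 US qt.

-179 US qt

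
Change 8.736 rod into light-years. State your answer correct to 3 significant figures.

4.64e-15 ly

1 rod = 5.31587e-16 ly.
So 8.736 × 5.31587e-16 ≈ 4.64e-15 ly.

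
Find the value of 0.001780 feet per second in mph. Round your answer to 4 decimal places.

0.0012 miles per hour

1 ft/s = 0.681818 mph.
So 0.001780 × 0.681818 ≈ 0.0012 mph.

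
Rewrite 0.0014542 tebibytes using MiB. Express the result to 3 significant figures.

1520 MiB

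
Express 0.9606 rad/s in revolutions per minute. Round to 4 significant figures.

1 rad/s = 9.54930 revolutions per minute.
So 0.9606 × 9.54930 ≈ 9.173 rpm.

9.173 revolutions per minute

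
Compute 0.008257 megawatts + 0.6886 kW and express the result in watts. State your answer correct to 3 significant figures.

8950 watts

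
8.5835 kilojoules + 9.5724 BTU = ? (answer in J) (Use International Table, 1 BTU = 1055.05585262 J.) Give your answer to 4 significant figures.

18680 joules

8.5835 kJ = 8583.50 J and 9.5724 BTU = 10099.4 J.
8583.50 + 10099.4 ≈ 18680 J.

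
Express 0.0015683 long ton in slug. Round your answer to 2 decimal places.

0.11 slug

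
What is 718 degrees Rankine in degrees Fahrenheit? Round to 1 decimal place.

258.3 °F

°R = °F + 459.67.
Applying the formula gives 258.3 °F.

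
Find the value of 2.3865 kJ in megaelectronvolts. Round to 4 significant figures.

1 kilojoule = 6.24151e+15 MeV.
2.3865 × 6.24151e+15 ≈ 1.490e+16 MeV.

1.490e+16 megaelectronvolts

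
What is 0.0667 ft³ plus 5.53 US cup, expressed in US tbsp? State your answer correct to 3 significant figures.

216 US tbsp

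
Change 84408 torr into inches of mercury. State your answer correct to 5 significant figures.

3323.1 inHg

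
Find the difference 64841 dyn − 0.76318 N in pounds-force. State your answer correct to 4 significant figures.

64841 dyn = 0.145768 lbf and 0.76318 N = 0.171570 lbf.
0.145768 − 0.171570 ≈ -0.02580 lbf.

-0.02580 pounds-force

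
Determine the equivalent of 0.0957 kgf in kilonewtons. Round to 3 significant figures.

1 kilogram-force = 0.00980665 kN.
0.0957 × 0.00980665 ≈ 0.000938 kN.

0.000938 kN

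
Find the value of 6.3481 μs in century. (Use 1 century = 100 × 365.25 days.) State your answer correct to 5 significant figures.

2.0116 × 10^-15 centuries

1 μs = 3.16881 × 10^-16 century.
So 6.3481 × 3.16881 × 10^-16 ≈ 2.0116 × 10^-15 century.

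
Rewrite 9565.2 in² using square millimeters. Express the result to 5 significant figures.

6.1711 × 10^6 square millimeters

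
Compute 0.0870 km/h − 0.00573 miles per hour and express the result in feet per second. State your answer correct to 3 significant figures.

0.0709 ft/s

0.0870 km/h = 0.0792870 ft/s and 0.00573 mph = 0.00840400 ft/s.
0.0792870 − 0.00840400 ≈ 0.0709 ft/s.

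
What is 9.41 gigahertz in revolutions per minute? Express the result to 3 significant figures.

1 GHz = 6.00000e+10 rpm.
9.41 × 6.00000e+10 ≈ 5.65e+11 rpm.

5.65e+11 rpm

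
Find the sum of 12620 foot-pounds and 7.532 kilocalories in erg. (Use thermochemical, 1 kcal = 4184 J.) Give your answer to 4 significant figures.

12620 ft·lbf = 1.71104e+11 erg and 7.532 kcal = 3.15139e+11 erg.
1.71104e+11 + 3.15139e+11 ≈ 4.862e+11 erg.

4.862e+11 erg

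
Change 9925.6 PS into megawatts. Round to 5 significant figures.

1 metric horsepower = 0.000735499 megawatts.
Thus 9925.6 × 0.000735499 ≈ 7.3003 MW.

7.3003 megawatts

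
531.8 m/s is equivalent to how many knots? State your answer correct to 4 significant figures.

1034 knots

1 m/s = 1.94384 kn.
531.8 × 1.94384 ≈ 1034 kn.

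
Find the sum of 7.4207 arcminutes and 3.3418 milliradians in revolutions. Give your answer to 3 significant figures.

0.000875 rev

7.4207 arcmin = 0.000343551 rev and 3.3418 mrad = 0.000531864 rev.
0.000343551 + 0.000531864 ≈ 0.000875 rev.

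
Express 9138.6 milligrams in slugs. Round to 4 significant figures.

0.0006262 slug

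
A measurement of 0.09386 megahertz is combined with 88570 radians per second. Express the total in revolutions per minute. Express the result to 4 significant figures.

0.09386 MHz = 5.63160 × 10^6 rpm and 88570 rad/s = 845781 rpm.
5.63160 × 10^6 + 845781 ≈ 6.477 × 10^6 rpm.

6.477 × 10^6 rpm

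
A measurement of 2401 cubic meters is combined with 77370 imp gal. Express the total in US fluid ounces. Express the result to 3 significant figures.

9.31 × 10^7 US fluid ounces

2401 m³ = 8.11875 × 10^7 US fl oz and 77370 imp gal = 1.18934 × 10^7 US fl oz.
8.11875 × 10^7 + 1.18934 × 10^7 ≈ 9.31 × 10^7 US fl oz.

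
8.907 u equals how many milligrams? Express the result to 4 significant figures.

1 atomic mass unit = 1.66054 × 10^-21 mg.
8.907 × 1.66054 × 10^-21 ≈ 1.479 × 10^-20 mg.

1.479 × 10^-20 milligrams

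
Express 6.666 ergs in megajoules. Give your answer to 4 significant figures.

6.666e-13 megajoules

1 erg = 1.00000e-13 megajoules.
Thus 6.666 × 1.00000e-13 ≈ 6.666e-13 MJ.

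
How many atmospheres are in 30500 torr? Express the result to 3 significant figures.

40.1 atm

1 torr = 0.00131579 atmospheres.
30500 × 0.00131579 ≈ 40.1 atm.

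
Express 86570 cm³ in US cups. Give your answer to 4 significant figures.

365.9 US cups

1 cubic centimeter = 0.00422675 US cups.
Then 86570 × 0.00422675 ≈ 365.9 US cup.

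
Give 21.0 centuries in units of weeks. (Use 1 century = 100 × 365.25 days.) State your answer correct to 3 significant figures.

110000 wk

1 century = 5217.86 wk.
21.0 × 5217.86 ≈ 110000 wk.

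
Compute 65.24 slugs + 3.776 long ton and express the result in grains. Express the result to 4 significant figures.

65.24 slug = 1.46932e+7 gr and 3.776 long ton = 5.92077e+7 gr.
1.46932e+7 + 5.92077e+7 ≈ 7.390e+7 gr.

7.390e+7 gr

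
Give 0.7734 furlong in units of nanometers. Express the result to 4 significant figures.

1.556e+11 nm

1 furlong = 2.01168e+11 nanometers.
Thus 0.7734 × 2.01168e+11 ≈ 1.556e+11 nm.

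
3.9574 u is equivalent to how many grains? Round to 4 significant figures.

1 u = 2.56260 × 10^-23 grains.
So 3.9574 × 2.56260 × 10^-23 ≈ 1.014 × 10^-22 gr.

1.014 × 10^-22 gr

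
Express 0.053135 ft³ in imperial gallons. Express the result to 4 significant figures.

0.3310 imp gal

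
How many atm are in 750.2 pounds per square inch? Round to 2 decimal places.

51.05 atm

1 pound per square inch = 0.0680460 atm.
Thus 750.2 × 0.0680460 ≈ 51.05 atm.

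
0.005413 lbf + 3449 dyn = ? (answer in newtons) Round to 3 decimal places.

0.005413 lbf = 0.0240782 N and 3449 dyn = 0.0344900 N.
0.0240782 + 0.0344900 ≈ 0.059 N.

0.059 N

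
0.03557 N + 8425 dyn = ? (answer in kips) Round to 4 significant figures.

0.03557 N = 7.99645e-6 kip and 8425 dyn = 1.89402e-5 kip.
7.99645e-6 + 1.89402e-5 ≈ 2.694e-5 kip.

2.694e-5 kip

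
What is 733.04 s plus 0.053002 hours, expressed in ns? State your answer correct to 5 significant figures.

9.2385e+11 nanoseconds

733.04 s = 7.33040e+11 ns and 0.053002 h = 1.90807e+11 ns.
7.33040e+11 + 1.90807e+11 ≈ 9.2385e+11 ns.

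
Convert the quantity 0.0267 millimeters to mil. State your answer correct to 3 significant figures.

1.05 mil

1 mm = 39.3701 mil.
Then 0.0267 × 39.3701 ≈ 1.05 mil.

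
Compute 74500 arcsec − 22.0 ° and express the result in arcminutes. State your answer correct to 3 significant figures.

-78.3 arcmin

74500 arcsec = 1241.67 arcmin and 22.0 ° = 1320.00 arcmin.
1241.67 − 1320.00 ≈ -78.3 arcmin.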